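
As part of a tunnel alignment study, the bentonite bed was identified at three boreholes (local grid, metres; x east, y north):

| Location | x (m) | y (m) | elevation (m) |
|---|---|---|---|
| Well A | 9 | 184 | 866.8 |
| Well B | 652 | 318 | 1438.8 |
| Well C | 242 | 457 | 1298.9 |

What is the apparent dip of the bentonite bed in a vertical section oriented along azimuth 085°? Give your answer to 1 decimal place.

37.4°

Let the plane be z = a·x + b·y + c.
Well B−Well A: 643a + 134b = 572;  Well C−Well A: 233a + 273b = 432.1.
Solving gives a = 0.68082, b = 1.00171.
Unit vector along 085° is (sin 85°, cos 85°) = (0.9962, 0.0872).
Slope in that direction = a·(0.9962) + b·(0.0872) = 0.76554.
Apparent dip = arctan|0.76554| = 37.4° (true dip is 50.5°, so apparent ≤ true as expected).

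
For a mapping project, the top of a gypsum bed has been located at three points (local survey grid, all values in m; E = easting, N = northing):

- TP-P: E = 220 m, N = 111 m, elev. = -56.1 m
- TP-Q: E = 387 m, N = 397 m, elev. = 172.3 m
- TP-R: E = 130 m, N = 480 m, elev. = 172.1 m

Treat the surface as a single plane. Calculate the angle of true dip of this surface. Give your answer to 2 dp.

35.22°

Let the plane be z = a·E + b·N + c.
TP-Q−TP-P: 167a + 286b = 228.4;  TP-R−TP-P: −90a + 369b = 228.2.
Solving gives a = 0.21765, b = 0.67151.
Gradient magnitude |∇z| = √(a² + b²) = √(0.04737 + 0.45093) = 0.70590.
True dip = arctan(0.70590) = 35.22°, dipping toward SSW (azimuth ≈ 198°).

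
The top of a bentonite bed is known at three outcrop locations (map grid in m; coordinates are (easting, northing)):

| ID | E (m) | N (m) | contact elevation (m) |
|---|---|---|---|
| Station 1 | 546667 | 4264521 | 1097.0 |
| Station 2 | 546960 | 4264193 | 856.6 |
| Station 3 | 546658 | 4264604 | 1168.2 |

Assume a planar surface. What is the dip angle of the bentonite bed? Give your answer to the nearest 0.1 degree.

Two edge vectors: Station 1→Station 2 = (293, -328, -240.4), Station 1→Station 3 = (-9, 83, 71.2).
Normal n = (Station 1→Station 2) × (Station 1→Station 3) = (-3400.4, -18698, 21367).
So ∂z/∂E = −n_x/n_z = 0.15914 and ∂z/∂N = −n_y/n_z = 0.87509.
Gradient magnitude |∇z| = √(a² + b²) = √(0.02533 + 0.76578) = 0.88944.
True dip = arctan(0.88944) = 41.7°, dipping toward S (azimuth ≈ 190°).

41.7°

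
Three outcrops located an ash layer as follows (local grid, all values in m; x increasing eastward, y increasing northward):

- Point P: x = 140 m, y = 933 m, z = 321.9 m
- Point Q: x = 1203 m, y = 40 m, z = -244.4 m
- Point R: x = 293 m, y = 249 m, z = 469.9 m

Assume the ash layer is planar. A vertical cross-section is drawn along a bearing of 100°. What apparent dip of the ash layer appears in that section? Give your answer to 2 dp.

Let the plane be z = a·x + b·y + c.
Point Q−Point P: 1063a − 893b = −566.3;  Point R−Point P: 153a − 684b = 148.
Solving gives a = −0.87984, b = −0.41318.
Unit vector along 100° is (sin 100°, cos 100°) = (0.9848, -0.1736).
Slope in that direction = a·(0.9848) + b·(-0.1736) = −0.79473.
Apparent dip = arctan|0.79473| = 38.48° (true dip is 44.2°, so apparent ≤ true as expected).

38.48°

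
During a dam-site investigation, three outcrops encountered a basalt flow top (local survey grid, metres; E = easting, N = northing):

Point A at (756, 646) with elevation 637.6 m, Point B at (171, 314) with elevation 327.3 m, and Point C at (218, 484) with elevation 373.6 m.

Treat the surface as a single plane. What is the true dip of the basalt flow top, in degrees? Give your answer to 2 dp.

Two edge vectors: Point A→Point B = (-585, -332, -310.3), Point A→Point C = (-538, -162, -264).
Normal n = (Point A→Point B) × (Point A→Point C) = (37379.4, 12501.4, -83846).
So ∂z/∂E = −n_x/n_z = 0.44581 and ∂z/∂N = −n_y/n_z = 0.14910.
Gradient magnitude |∇z| = √(a² + b²) = √(0.19875 + 0.02223) = 0.47008.
True dip = arctan(0.47008) = 25.18°, dipping toward WSW (azimuth ≈ 252°).

25.18°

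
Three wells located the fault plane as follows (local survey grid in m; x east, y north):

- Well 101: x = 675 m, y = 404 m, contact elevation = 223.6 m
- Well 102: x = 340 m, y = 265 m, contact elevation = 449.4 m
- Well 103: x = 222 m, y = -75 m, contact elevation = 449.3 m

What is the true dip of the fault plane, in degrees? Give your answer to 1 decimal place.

39.8°

Two edge vectors: Well 101→Well 102 = (-335, -139, 225.8), Well 101→Well 103 = (-453, -479, 225.7).
Normal n = (Well 101→Well 102) × (Well 101→Well 103) = (76785.9, -26677.9, 97498).
So ∂z/∂x = −n_x/n_z = −0.78756 and ∂z/∂y = −n_y/n_z = 0.27363.
Gradient magnitude |∇z| = √(a² + b²) = √(0.62026 + 0.07487) = 0.83374.
True dip = arctan(0.83374) = 39.8°, dipping toward ESE (azimuth ≈ 109°).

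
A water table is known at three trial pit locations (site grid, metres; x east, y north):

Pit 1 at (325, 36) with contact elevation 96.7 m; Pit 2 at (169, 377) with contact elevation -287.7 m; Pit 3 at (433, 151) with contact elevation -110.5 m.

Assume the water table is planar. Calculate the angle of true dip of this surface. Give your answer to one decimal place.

Two edge vectors: Pit 1→Pit 2 = (-156, 341, -384.4), Pit 1→Pit 3 = (108, 115, -207.2).
Normal n = (Pit 1→Pit 2) × (Pit 1→Pit 3) = (-26449.2, -73838.4, -54768).
So ∂z/∂x = −n_x/n_z = −0.48293 and ∂z/∂y = −n_y/n_z = −1.34820.
Gradient magnitude |∇z| = √(a² + b²) = √(0.23322 + 1.81765) = 1.43209.
True dip = arctan(1.43209) = 55.1°, dipping toward NNE (azimuth ≈ 020°).

55.1°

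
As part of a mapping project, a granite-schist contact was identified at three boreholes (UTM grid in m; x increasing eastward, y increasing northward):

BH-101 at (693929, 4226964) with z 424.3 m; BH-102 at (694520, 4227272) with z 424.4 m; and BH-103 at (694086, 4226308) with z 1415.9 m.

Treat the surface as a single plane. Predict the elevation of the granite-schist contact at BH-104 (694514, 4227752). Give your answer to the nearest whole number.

-225 m

Two edge vectors: BH-101→BH-102 = (591, 308, 0.1), BH-101→BH-103 = (157, -656, 991.6).
Normal n = (BH-101→BH-102) × (BH-101→BH-103) = (305478.4, -586019.9, -436052).
So ∂z/∂x = −n_x/n_z = 0.70055498 and ∂z/∂y = −n_y/n_z = −1.34392206.
Intercept c from BH-101: 424.3 − 486135.42 + 5680710.15 = 5194999.03.
At (694514, 4227752): z = 486545.2 − 5681769.2 + 5194999.03 = -224.9 m.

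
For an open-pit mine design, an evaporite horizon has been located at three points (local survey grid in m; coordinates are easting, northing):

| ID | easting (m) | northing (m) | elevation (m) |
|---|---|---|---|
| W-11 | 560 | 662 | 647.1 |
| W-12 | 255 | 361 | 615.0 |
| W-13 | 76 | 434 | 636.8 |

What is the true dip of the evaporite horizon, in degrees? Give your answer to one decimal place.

9.8°

Let the plane be z = a·easting + b·northing + c.
W-12−W-11: −305a − 301b = −32.1;  W-13−W-11: −484a − 228b = −10.3.
Solving gives a = −0.05540, b = 0.16278.
Gradient magnitude |∇z| = √(a² + b²) = √(0.00307 + 0.02650) = 0.17195.
True dip = arctan(0.17195) = 9.8°, dipping toward SSE (azimuth ≈ 161°).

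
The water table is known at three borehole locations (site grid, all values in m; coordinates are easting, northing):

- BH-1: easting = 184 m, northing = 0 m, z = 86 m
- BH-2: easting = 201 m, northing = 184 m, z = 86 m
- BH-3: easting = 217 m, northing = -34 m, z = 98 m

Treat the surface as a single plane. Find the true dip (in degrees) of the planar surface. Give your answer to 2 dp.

18.44°

Two edge vectors: BH-1→BH-2 = (17, 184, 0), BH-1→BH-3 = (33, -34, 12).
Normal n = (BH-1→BH-2) × (BH-1→BH-3) = (2208, -204, -6650).
So ∂z/∂easting = −n_x/n_z = 0.33203 and ∂z/∂northing = −n_y/n_z = −0.03068.
Gradient magnitude |∇z| = √(a² + b²) = √(0.11024 + 0.00094) = 0.33344.
True dip = arctan(0.33344) = 18.44°, dipping toward W (azimuth ≈ 275°).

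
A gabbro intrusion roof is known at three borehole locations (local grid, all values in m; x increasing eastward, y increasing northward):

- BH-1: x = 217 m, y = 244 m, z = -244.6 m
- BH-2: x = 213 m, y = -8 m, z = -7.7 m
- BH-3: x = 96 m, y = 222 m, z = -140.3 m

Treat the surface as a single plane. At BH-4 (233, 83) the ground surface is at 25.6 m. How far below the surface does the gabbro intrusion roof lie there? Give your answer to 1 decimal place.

Two edge vectors: BH-1→BH-2 = (-4, -252, 236.9), BH-1→BH-3 = (-121, -22, 104.3).
Normal n = (BH-1→BH-2) × (BH-1→BH-3) = (-21071.8, -28247.7, -30404).
So ∂z/∂x = −n_x/n_z = −0.69306 and ∂z/∂y = −n_y/n_z = −0.92908.
Intercept c from BH-1: -244.6 + 150.39 + 226.70 = 132.49.
At (233, 83): z_contact = −161.48 − 77.11 + 132.49 = -106.11 m.
Depth below ground = 25.6 − (-106.11) = 131.7 m.

131.7 m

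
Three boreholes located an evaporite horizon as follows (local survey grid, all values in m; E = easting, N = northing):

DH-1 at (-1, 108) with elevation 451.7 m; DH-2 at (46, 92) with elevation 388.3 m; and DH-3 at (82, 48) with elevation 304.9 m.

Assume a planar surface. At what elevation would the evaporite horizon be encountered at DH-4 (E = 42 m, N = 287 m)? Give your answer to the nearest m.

Let the plane be z = a·E + b·N + c.
DH-2−DH-1: 47a − 16b = −63.4;  DH-3−DH-1: 83a − 60b = −146.8.
Solving gives a = −0.97534, b = 1.09745.
Then c = 451.7 − a·-1 − b·108 = 332.20.
At (42, 287): z = −41.0 + 315.0 + 332.20 = 606.2 m.

606 m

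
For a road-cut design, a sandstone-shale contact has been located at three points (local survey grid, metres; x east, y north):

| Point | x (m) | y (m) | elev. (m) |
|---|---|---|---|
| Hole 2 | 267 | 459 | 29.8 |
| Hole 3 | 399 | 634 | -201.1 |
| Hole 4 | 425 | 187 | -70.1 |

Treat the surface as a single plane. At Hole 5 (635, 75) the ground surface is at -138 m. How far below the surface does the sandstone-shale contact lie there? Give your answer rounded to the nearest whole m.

Two edge vectors: Hole 2→Hole 3 = (132, 175, -230.9), Hole 2→Hole 4 = (158, -272, -99.9).
Normal n = (Hole 2→Hole 3) × (Hole 2→Hole 4) = (-80287.3, -23295.4, -63554).
So ∂z/∂x = −n_x/n_z = −1.26329 and ∂z/∂y = −n_y/n_z = −0.36654.
Intercept c from Hole 2: 29.8 + 337.30 + 168.24 = 535.34.
At (635, 75): z_contact = −802.2 − 27.5 + 535.34 = -294.3 m.
Depth below ground = -138 − (-294.3) = 156 m.

156 m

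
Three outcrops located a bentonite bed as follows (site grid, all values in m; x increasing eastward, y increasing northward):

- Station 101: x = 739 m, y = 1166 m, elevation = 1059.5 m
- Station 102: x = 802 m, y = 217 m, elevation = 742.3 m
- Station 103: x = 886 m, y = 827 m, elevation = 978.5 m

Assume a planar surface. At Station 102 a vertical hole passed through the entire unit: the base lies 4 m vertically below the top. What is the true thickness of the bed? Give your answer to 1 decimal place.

Let the plane be z = a·x + b·y + c.
Station 102−Station 101: 63a − 949b = −317.2;  Station 103−Station 101: 147a − 339b = −81.
Solving gives a = 0.25952, b = 0.35148.
|∇z| = √(a²+b²) = 0.43691, so dip δ = arctan(0.43691) = 23.60°.
True thickness = vertical thickness × cos δ = 4 × cos 23.60° = 3.7 m.

3.7 m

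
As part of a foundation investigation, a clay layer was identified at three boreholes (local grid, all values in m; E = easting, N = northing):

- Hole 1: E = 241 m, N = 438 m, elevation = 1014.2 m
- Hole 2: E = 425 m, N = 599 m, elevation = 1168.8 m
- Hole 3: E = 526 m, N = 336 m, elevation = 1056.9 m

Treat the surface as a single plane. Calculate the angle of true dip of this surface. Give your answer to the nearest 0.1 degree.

33.4°

Let the plane be z = a·E + b·N + c.
Hole 2−Hole 1: 184a + 161b = 154.6;  Hole 3−Hole 1: 285a − 102b = 42.7.
Solving gives a = 0.35024, b = 0.55998.
Gradient magnitude |∇z| = √(a² + b²) = √(0.12267 + 0.31357) = 0.66049.
True dip = arctan(0.66049) = 33.4°, dipping toward SSW (azimuth ≈ 212°).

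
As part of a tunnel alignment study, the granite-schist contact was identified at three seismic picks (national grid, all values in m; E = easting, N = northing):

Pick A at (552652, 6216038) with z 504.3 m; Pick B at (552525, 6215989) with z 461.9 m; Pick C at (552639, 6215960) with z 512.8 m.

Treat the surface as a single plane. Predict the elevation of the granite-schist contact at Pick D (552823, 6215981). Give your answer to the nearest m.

Two edge vectors: Pick A→Pick B = (-127, -49, -42.4), Pick A→Pick C = (-13, -78, 8.5).
Normal n = (Pick A→Pick B) × (Pick A→Pick C) = (-3723.7, 1630.7, 9269).
So ∂z/∂E = −n_x/n_z = 0.40173697 and ∂z/∂N = −n_y/n_z = −0.17593052.
Intercept c from Pick A: 504.3 − 222020.74 + 1093590.80 = 872074.36.
At (552823, 6215981): z = 222089.4 − 1093580.8 + 872074.36 = 583.0 m.

583 m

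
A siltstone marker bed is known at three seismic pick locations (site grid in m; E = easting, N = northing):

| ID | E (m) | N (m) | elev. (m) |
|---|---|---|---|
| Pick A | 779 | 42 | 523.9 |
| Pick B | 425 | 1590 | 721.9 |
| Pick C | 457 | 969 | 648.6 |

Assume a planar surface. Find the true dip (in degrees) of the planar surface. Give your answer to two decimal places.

Two edge vectors: Pick A→Pick B = (-354, 1548, 198), Pick A→Pick C = (-322, 927, 124.7).
Normal n = (Pick A→Pick B) × (Pick A→Pick C) = (9489.6, -19612.2, 170298).
So ∂z/∂E = −n_x/n_z = −0.05572 and ∂z/∂N = −n_y/n_z = 0.11516.
Gradient magnitude |∇z| = √(a² + b²) = √(0.00311 + 0.01326) = 0.12794.
True dip = arctan(0.12794) = 7.29°, dipping toward SSE (azimuth ≈ 154°).

7.29°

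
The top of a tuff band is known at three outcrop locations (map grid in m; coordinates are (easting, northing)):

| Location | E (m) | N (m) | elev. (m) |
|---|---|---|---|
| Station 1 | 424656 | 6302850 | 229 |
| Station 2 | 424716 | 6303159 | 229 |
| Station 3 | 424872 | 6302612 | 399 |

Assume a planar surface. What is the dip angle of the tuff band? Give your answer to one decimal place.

Let the plane be z = a·E + b·N + c.
Station 2−Station 1: 60a + 309b = 0;  Station 3−Station 1: 216a − 238b = 170.
Solving gives a = 0.64833, b = −0.12589.
Gradient magnitude |∇z| = √(a² + b²) = √(0.42033 + 0.01585) = 0.66044.
True dip = arctan(0.66044) = 33.4°, dipping toward W (azimuth ≈ 281°).

33.4°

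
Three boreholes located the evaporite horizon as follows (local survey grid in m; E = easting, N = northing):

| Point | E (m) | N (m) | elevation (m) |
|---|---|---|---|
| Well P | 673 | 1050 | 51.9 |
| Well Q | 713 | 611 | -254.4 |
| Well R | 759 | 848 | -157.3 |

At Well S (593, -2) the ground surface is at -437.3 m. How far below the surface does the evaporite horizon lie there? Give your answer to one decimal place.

Two edge vectors: Well P→Well Q = (40, -439, -306.3), Well P→Well R = (86, -202, -209.2).
Normal n = (Well P→Well Q) × (Well P→Well R) = (29966.2, -17973.8, 29674).
So ∂z/∂E = −n_x/n_z = −1.009847 and ∂z/∂N = −n_y/n_z = 0.605709.
Intercept c from Well P: 51.9 + 679.63 − 635.99 = 95.53.
At (593, -2): z_contact = −598.84 − 1.21 + 95.53 = -504.52 m.
Depth below ground = -437.3 − (-504.52) = 67.2 m.

67.2 m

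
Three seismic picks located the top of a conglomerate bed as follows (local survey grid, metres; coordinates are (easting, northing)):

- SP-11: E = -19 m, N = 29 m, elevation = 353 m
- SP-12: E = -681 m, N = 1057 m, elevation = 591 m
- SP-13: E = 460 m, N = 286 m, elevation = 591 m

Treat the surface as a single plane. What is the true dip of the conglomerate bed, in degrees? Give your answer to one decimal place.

26.3°

Let the plane be z = a·E + b·N + c.
SP-12−SP-11: −662a + 1028b = 238;  SP-13−SP-11: 479a + 257b = 238.
Solving gives a = 0.27696, b = 0.40987.
Gradient magnitude |∇z| = √(a² + b²) = √(0.07671 + 0.16799) = 0.49467.
True dip = arctan(0.49467) = 26.3°, dipping toward SW (azimuth ≈ 214°).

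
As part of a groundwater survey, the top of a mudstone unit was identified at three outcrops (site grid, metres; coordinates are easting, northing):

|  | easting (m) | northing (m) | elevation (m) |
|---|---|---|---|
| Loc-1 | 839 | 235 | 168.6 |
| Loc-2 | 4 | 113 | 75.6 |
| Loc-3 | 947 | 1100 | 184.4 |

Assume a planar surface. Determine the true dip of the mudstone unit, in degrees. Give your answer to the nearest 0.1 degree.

6.3°

Two edge vectors: Loc-1→Loc-2 = (-835, -122, -93), Loc-1→Loc-3 = (108, 865, 15.8).
Normal n = (Loc-1→Loc-2) × (Loc-1→Loc-3) = (78517.4, 3149, -709099).
So ∂z/∂easting = −n_x/n_z = 0.11073 and ∂z/∂northing = −n_y/n_z = 0.00444.
Gradient magnitude |∇z| = √(a² + b²) = √(0.01226 + 0.00002) = 0.11082.
True dip = arctan(0.11082) = 6.3°, dipping toward W (azimuth ≈ 268°).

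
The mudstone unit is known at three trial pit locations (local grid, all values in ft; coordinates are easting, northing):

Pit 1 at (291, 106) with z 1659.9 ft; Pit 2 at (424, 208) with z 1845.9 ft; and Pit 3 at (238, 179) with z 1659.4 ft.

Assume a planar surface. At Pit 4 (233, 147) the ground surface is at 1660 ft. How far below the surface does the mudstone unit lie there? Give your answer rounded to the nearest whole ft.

26 ft

Two edge vectors: Pit 1→Pit 2 = (133, 102, 186), Pit 1→Pit 3 = (-53, 73, -0.5).
Normal n = (Pit 1→Pit 2) × (Pit 1→Pit 3) = (-13629, -9791.5, 15115).
So ∂z/∂easting = −n_x/n_z = 0.90169 and ∂z/∂northing = −n_y/n_z = 0.64780.
Intercept c from Pit 1: 1659.9 − 262.39 − 68.67 = 1328.84.
At (233, 147): z_contact = 210.1 + 95.2 + 1328.84 = 1634.2 ft.
Depth below ground = 1660 − 1634.2 = 26 ft.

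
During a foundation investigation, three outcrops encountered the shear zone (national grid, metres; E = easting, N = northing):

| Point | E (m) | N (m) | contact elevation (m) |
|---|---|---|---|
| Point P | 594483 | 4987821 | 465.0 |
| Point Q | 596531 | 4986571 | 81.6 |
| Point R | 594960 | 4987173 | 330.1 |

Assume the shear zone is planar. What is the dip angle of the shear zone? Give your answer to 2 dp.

Let the plane be z = a·E + b·N + c.
Point Q−Point P: 2048a − 1250b = −383.4;  Point R−Point P: 477a − 648b = −134.9.
Solving gives a = −0.10921, b = 0.12779.
Gradient magnitude |∇z| = √(a² + b²) = √(0.01193 + 0.01633) = 0.16810.
True dip = arctan(0.16810) = 9.54°, dipping toward SE (azimuth ≈ 139°).

9.54°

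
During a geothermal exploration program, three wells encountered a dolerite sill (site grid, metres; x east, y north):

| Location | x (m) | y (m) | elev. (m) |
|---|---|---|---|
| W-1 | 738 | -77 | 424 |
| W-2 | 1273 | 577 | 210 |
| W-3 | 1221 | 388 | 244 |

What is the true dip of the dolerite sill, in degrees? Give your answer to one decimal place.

Let the plane be z = a·x + b·y + c.
W-2−W-1: 535a + 654b = −214;  W-3−W-1: 483a + 465b = −180.
Solving gives a = −0.27136, b = −0.10523.
Gradient magnitude |∇z| = √(a² + b²) = √(0.07363 + 0.01107) = 0.29105.
True dip = arctan(0.29105) = 16.2°, dipping toward ENE (azimuth ≈ 069°).

16.2°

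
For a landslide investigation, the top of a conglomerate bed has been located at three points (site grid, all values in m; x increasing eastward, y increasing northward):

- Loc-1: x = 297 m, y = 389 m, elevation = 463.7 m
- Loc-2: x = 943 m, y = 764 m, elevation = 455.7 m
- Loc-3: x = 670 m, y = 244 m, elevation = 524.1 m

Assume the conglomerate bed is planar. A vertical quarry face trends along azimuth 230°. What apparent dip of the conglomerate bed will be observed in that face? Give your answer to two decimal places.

2.58°

Let the plane be z = a·x + b·y + c.
Loc-2−Loc-1: 646a + 375b = −8;  Loc-3−Loc-1: 373a − 145b = 60.4.
Solving gives a = 0.09202, b = −0.17985.
Unit vector along 230° is (sin 230°, cos 230°) = (-0.7660, -0.6428).
Slope in that direction = a·(-0.7660) + b·(-0.6428) = 0.04511.
Apparent dip = arctan|0.04511| = 2.58° (true dip is 11.4°, so apparent ≤ true as expected).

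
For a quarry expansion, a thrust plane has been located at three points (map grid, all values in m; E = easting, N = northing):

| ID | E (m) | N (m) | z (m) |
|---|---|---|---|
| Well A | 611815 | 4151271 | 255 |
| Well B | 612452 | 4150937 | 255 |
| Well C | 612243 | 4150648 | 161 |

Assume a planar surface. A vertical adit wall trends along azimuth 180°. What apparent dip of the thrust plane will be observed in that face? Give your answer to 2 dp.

13.27°

Two edge vectors: Well A→Well B = (637, -334, 0), Well A→Well C = (428, -623, -94).
Normal n = (Well A→Well B) × (Well A→Well C) = (31396, 59878, -253899).
So ∂z/∂E = −n_x/n_z = 0.12366 and ∂z/∂N = −n_y/n_z = 0.23583.
Unit vector along 180° is (sin 180°, cos 180°) = (0.0000, -1.0000).
Slope in that direction = a·(0.0000) + b·(-1.0000) = −0.23583.
Apparent dip = arctan|0.23583| = 13.27° (true dip is 14.9°, so apparent ≤ true as expected).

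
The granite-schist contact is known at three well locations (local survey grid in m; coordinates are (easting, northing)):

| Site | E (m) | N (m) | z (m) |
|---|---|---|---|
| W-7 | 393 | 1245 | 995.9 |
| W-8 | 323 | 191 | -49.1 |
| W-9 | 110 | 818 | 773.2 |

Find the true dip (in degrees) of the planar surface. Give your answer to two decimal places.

Two edge vectors: W-7→W-8 = (-70, -1054, -1045), W-7→W-9 = (-283, -427, -222.7).
Normal n = (W-7→W-8) × (W-7→W-9) = (-211489.2, 280146, -268392).
So ∂z/∂E = −n_x/n_z = −0.78799 and ∂z/∂N = −n_y/n_z = 1.04379.
Gradient magnitude |∇z| = √(a² + b²) = √(0.62092 + 1.08951) = 1.30783.
True dip = arctan(1.30783) = 52.60°, dipping toward SE (azimuth ≈ 143°).

52.60°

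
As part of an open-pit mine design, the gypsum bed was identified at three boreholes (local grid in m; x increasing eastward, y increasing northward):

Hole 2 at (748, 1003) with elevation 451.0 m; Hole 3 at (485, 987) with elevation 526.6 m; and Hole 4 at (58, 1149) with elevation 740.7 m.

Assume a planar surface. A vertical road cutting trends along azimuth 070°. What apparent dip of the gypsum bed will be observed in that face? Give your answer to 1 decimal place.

7.5°

Two edge vectors: Hole 2→Hole 3 = (-263, -16, 75.6), Hole 2→Hole 4 = (-690, 146, 289.7).
Normal n = (Hole 2→Hole 3) × (Hole 2→Hole 4) = (-15672.8, 24027.1, -49438).
So ∂z/∂x = −n_x/n_z = −0.31702 and ∂z/∂y = −n_y/n_z = 0.48600.
Unit vector along 070° is (sin 70°, cos 70°) = (0.9397, 0.3420).
Slope in that direction = a·(0.9397) + b·(0.3420) = −0.13168.
Apparent dip = arctan|0.13168| = 7.5° (true dip is 30.1°, so apparent ≤ true as expected).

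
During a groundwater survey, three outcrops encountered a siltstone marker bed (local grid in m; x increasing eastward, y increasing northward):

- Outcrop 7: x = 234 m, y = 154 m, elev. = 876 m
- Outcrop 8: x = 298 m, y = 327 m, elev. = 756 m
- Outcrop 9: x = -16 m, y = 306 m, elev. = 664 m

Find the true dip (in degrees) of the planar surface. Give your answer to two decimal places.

41.76°

Let the plane be z = a·x + b·y + c.
Outcrop 8−Outcrop 7: 64a + 173b = −120;  Outcrop 9−Outcrop 7: −250a + 152b = −212.
Solving gives a = 0.34799, b = −0.82238.
Gradient magnitude |∇z| = √(a² + b²) = √(0.12110 + 0.67631) = 0.89298.
True dip = arctan(0.89298) = 41.76°, dipping toward NNW (azimuth ≈ 337°).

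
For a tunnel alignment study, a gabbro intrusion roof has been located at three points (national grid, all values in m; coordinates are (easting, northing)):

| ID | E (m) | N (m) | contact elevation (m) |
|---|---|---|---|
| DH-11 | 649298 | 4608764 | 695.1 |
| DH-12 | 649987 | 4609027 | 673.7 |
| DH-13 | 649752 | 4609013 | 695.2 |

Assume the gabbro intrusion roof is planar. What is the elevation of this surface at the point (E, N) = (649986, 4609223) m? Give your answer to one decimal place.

710.6 m

Two edge vectors: DH-11→DH-12 = (689, 263, -21.4), DH-11→DH-13 = (454, 249, 0.1).
Normal n = (DH-11→DH-12) × (DH-11→DH-13) = (5354.9, -9784.5, 52159).
So ∂z/∂E = −n_x/n_z = −0.102664928 and ∂z/∂N = −n_y/n_z = 0.187589869.
Intercept c from DH-11: 695.1 + 66660.13 − 864557.44 = −797202.20.
At (649986, 4609223): z = −66730.8 + 864643.5 − 797202.20 = 710.6 m.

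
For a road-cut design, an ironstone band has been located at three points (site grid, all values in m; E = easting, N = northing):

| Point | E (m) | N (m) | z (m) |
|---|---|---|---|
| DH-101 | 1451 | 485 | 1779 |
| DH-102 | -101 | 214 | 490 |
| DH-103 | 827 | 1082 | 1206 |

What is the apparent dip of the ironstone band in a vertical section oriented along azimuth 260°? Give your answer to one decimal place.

39.3°

Let the plane be z = a·E + b·N + c.
DH-102−DH-101: −1552a − 271b = −1289;  DH-103−DH-101: −624a + 597b = −573.
Solving gives a = 0.84408, b = −0.07754.
Unit vector along 260° is (sin 260°, cos 260°) = (-0.9848, -0.1736).
Slope in that direction = a·(-0.9848) + b·(-0.1736) = −0.81779.
Apparent dip = arctan|0.81779| = 39.3° (true dip is 40.3°, so apparent ≤ true as expected).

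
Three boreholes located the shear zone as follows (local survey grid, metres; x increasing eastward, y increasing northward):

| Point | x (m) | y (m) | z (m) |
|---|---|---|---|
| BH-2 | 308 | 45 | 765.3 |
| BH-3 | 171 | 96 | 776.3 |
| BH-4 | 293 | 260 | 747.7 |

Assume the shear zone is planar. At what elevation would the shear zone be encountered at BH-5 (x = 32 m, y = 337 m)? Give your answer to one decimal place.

Let the plane be z = a·x + b·y + c.
BH-3−BH-2: −137a + 51b = 11;  BH-4−BH-2: −15a + 215b = −17.6.
Solving gives a = −0.11372, b = −0.08979.
Then c = 765.3 − a·308 − b·45 = 804.37.
At (32, 337): z = −3.6 − 30.3 + 804.37 = 770.5 m.

770.5 m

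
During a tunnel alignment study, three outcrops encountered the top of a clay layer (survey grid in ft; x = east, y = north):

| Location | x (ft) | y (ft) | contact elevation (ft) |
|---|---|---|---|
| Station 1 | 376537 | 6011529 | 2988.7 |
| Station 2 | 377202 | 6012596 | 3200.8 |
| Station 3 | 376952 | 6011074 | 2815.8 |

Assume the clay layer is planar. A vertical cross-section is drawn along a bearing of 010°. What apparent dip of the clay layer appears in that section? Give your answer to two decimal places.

Two edge vectors: Station 1→Station 2 = (665, 1067, 212.1), Station 1→Station 3 = (415, -455, -172.9).
Normal n = (Station 1→Station 2) × (Station 1→Station 3) = (-87978.8, 203000, -745380).
So ∂z/∂x = −n_x/n_z = −0.11803 and ∂z/∂y = −n_y/n_z = 0.27234.
Unit vector along 010° is (sin 10°, cos 10°) = (0.1736, 0.9848).
Slope in that direction = a·(0.1736) + b·(0.9848) = 0.24771.
Apparent dip = arctan|0.24771| = 13.91° (true dip is 16.5°, so apparent ≤ true as expected).

13.91°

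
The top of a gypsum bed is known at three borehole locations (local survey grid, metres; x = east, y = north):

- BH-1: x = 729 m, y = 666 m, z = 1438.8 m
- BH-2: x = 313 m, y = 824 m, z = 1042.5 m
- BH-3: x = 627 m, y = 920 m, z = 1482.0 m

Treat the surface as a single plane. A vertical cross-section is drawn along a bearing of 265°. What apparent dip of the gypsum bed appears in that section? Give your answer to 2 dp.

51.40°

Let the plane be z = a·x + b·y + c.
BH-2−BH-1: −416a + 158b = −396.3;  BH-3−BH-1: −102a + 254b = 43.2.
Solving gives a = 1.20031, b = 0.65209.
Unit vector along 265° is (sin 265°, cos 265°) = (-0.9962, -0.0872).
Slope in that direction = a·(-0.9962) + b·(-0.0872) = −1.25258.
Apparent dip = arctan|1.25258| = 51.40° (true dip is 53.8°, so apparent ≤ true as expected).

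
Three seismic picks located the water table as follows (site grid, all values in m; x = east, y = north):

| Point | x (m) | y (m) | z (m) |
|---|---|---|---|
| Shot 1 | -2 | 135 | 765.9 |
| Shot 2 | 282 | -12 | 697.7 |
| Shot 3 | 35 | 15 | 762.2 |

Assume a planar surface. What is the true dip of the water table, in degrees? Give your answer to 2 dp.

15.20°

Let the plane be z = a·x + b·y + c.
Shot 2−Shot 1: 284a − 147b = −68.2;  Shot 3−Shot 1: 37a − 120b = −3.7.
Solving gives a = −0.26675, b = −0.05142.
Gradient magnitude |∇z| = √(a² + b²) = √(0.07116 + 0.00264) = 0.27166.
True dip = arctan(0.27166) = 15.20°, dipping toward E (azimuth ≈ 079°).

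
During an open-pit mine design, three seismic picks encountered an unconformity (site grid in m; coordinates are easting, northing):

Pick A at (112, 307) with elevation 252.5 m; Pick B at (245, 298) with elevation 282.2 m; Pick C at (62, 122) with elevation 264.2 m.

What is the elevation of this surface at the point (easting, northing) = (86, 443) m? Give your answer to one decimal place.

Two edge vectors: Pick A→Pick B = (133, -9, 29.7), Pick A→Pick C = (-50, -185, 11.7).
Normal n = (Pick A→Pick B) × (Pick A→Pick C) = (5389.2, -3041.1, -25055).
So ∂z/∂easting = −n_x/n_z = 0.21509 and ∂z/∂northing = −n_y/n_z = −0.12138.
Intercept c from Pick A: 252.5 − 24.09 + 37.26 = 265.67.
At (86, 443): z = 18.5 − 53.8 + 265.67 = 230.4 m.

230.4 m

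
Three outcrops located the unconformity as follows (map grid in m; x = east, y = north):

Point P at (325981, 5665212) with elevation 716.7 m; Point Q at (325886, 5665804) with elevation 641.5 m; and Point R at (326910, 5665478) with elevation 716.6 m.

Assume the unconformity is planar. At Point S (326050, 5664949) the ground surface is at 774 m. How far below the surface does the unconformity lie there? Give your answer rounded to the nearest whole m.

Let the plane be z = a·x + b·y + c.
Point Q−Point P: −95a + 592b = −75.2;  Point R−Point P: 929a + 266b = −0.1.
Solving gives a = 0.03467087, b = −0.12146329.
Then c = 716.7 − a·325981 − b·5665212 = 677529.94.
At (326050, 5664949): z_contact = 11304.4 − 688083.3 + 677529.94 = 751.0 m.
Depth below ground = 774 − 751.0 = 23 m.

23 m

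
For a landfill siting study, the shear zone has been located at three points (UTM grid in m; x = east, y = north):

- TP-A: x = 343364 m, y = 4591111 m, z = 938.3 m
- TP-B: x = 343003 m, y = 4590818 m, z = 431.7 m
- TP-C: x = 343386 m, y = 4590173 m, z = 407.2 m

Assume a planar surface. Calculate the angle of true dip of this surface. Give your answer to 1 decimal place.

47.6°

Two edge vectors: TP-A→TP-B = (-361, -293, -506.6), TP-A→TP-C = (22, -938, -531.1).
Normal n = (TP-A→TP-B) × (TP-A→TP-C) = (-319578.5, -202872.3, 345064).
So ∂z/∂x = −n_x/n_z = 0.92614 and ∂z/∂y = −n_y/n_z = 0.58793.
Gradient magnitude |∇z| = √(a² + b²) = √(0.85774 + 0.34566) = 1.09699.
True dip = arctan(1.09699) = 47.6°, dipping toward WSW (azimuth ≈ 238°).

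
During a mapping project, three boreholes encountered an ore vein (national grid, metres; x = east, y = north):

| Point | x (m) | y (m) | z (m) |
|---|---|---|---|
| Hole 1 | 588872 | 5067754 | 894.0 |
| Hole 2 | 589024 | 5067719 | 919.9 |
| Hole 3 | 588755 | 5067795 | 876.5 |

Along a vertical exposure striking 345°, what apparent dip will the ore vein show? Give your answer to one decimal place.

6.4°

Let the plane be z = a·x + b·y + c.
Hole 2−Hole 1: 152a − 35b = 25.9;  Hole 3−Hole 1: −117a + 41b = −17.5.
Solving gives a = 0.21029, b = 0.17328.
Unit vector along 345° is (sin 345°, cos 345°) = (-0.2588, 0.9659).
Slope in that direction = a·(-0.2588) + b·(0.9659) = 0.11295.
Apparent dip = arctan|0.11295| = 6.4° (true dip is 15.2°, so apparent ≤ true as expected).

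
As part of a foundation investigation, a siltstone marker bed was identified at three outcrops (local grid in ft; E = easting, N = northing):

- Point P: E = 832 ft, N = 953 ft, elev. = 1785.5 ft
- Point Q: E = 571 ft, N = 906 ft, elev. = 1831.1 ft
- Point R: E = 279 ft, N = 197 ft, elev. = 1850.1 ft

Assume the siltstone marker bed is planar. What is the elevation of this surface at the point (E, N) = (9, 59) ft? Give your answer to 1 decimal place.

Two edge vectors: Point P→Point Q = (-261, -47, 45.6), Point P→Point R = (-553, -756, 64.6).
Normal n = (Point P→Point Q) × (Point P→Point R) = (31437.4, -8356.2, 171325).
So ∂z/∂E = −n_x/n_z = −0.18350 and ∂z/∂N = −n_y/n_z = 0.04877.
Intercept c from Point P: 1785.5 + 152.67 − 46.48 = 1891.69.
At (9, 59): z = −1.7 + 2.9 + 1891.69 = 1892.9 ft.

1892.9 ft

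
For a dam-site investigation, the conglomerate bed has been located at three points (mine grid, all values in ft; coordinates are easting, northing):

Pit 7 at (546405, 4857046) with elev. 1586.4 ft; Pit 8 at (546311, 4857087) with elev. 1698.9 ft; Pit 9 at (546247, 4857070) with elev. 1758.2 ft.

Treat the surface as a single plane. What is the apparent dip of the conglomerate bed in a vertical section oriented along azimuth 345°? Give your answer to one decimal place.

Two edge vectors: Pit 7→Pit 8 = (-94, 41, 112.5), Pit 7→Pit 9 = (-158, 24, 171.8).
Normal n = (Pit 7→Pit 8) × (Pit 7→Pit 9) = (4343.8, -1625.8, 4222).
So ∂z/∂easting = −n_x/n_z = −1.02885 and ∂z/∂northing = −n_y/n_z = 0.38508.
Unit vector along 345° is (sin 345°, cos 345°) = (-0.2588, 0.9659).
Slope in that direction = a·(-0.2588) + b·(0.9659) = 0.63824.
Apparent dip = arctan|0.63824| = 32.5° (true dip is 47.7°, so apparent ≤ true as expected).

32.5°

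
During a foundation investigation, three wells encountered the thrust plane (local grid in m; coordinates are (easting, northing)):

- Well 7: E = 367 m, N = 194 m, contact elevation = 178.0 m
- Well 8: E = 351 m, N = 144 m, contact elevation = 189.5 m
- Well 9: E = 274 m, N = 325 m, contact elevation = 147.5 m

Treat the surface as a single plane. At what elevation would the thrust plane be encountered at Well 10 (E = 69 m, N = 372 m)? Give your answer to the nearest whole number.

Let the plane be z = a·E + b·N + c.
Well 8−Well 7: −16a − 50b = 11.5;  Well 9−Well 7: −93a + 131b = −30.5.
Solving gives a = 0.00274, b = −0.23088.
Then c = 178 − a·367 − b·194 = 221.78.
At (69, 372): z = 0.2 − 85.9 + 221.78 = 136.1 m.

136 m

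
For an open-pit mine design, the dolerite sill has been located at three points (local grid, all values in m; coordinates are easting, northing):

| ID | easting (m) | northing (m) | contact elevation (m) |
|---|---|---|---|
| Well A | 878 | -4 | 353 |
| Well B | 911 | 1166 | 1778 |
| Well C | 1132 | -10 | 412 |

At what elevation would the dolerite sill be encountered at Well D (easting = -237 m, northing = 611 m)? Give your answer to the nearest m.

807 m

Two edge vectors: Well A→Well B = (33, 1170, 1425), Well A→Well C = (254, -6, 59).
Normal n = (Well A→Well B) × (Well A→Well C) = (77580, 360003, -297378).
So ∂z/∂easting = −n_x/n_z = 0.26088 and ∂z/∂northing = −n_y/n_z = 1.21059.
Intercept c from Well A: 353 − 229.05 + 4.84 = 128.79.
At (-237, 611): z = −61.8 + 739.7 + 128.79 = 806.6 m.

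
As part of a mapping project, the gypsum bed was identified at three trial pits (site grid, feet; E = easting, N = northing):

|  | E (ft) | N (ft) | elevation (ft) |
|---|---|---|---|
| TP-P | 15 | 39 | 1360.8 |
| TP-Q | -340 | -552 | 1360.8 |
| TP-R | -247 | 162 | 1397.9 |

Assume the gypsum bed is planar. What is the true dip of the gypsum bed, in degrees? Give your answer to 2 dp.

Two edge vectors: TP-P→TP-Q = (-355, -591, 0), TP-P→TP-R = (-262, 123, 37.1).
Normal n = (TP-P→TP-Q) × (TP-P→TP-R) = (-21926.1, 13170.5, -198507).
So ∂z/∂E = −n_x/n_z = −0.11046 and ∂z/∂N = −n_y/n_z = 0.06635.
Gradient magnitude |∇z| = √(a² + b²) = √(0.01220 + 0.00440) = 0.12885.
True dip = arctan(0.12885) = 7.34°, dipping toward ESE (azimuth ≈ 121°).

7.34°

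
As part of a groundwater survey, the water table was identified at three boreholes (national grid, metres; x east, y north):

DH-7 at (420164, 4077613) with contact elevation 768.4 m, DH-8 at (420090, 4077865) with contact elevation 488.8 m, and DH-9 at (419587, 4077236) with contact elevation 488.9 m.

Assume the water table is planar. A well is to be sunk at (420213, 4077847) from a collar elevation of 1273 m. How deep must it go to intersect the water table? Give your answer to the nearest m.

Let the plane be z = a·x + b·y + c.
DH-8−DH-7: −74a + 252b = −279.6;  DH-9−DH-7: −577a − 377b = −279.5.
Solving gives a = 1.01466342, b = −0.81156709.
Then c = 768.4 − a·420164 − b·4077613 = 2883699.88.
At (420213, 4077847): z_contact = 426374.8 − 3309446.4 + 2883699.88 = 628.2 m.
Depth below ground = 1273 − 628.2 = 645 m.

645 m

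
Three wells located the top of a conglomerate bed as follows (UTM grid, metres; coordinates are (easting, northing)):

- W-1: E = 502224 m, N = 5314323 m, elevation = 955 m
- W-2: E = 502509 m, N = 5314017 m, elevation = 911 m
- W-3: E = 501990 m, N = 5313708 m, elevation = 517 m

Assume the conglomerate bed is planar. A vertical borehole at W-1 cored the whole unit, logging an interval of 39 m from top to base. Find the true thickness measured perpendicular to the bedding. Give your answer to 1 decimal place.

Let the plane be z = a·E + b·N + c.
W-2−W-1: 285a − 306b = −44;  W-3−W-1: −234a − 615b = −438.
Solving gives a = 0.43328, b = 0.54734.
|∇z| = √(a²+b²) = 0.69808, so dip δ = arctan(0.69808) = 34.92°.
True thickness = vertical thickness × cos δ = 39 × cos 34.92° = 32.0 m.

32.0 m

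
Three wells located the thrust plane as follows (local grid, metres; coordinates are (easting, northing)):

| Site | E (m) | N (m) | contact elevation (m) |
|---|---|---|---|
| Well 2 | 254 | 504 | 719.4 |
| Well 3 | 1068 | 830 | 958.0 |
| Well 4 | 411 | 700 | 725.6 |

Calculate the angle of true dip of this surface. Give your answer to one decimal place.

27.0°

Let the plane be z = a·E + b·N + c.
Well 3−Well 2: 814a + 326b = 238.6;  Well 4−Well 2: 157a + 196b = 6.2.
Solving gives a = 0.41292, b = −0.29912.
Gradient magnitude |∇z| = √(a² + b²) = √(0.17050 + 0.08947) = 0.50988.
True dip = arctan(0.50988) = 27.0°, dipping toward NW (azimuth ≈ 306°).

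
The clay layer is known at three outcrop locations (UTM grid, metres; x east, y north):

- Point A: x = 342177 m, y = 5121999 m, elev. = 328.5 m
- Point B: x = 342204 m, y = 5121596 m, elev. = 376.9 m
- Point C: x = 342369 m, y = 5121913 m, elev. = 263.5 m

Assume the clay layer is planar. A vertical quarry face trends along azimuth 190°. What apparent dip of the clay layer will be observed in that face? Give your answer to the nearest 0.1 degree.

12.1°

Let the plane be z = a·x + b·y + c.
Point B−Point A: 27a − 403b = 48.4;  Point C−Point A: 192a − 86b = −65.
Solving gives a = −0.40447, b = −0.14720.
Unit vector along 190° is (sin 190°, cos 190°) = (-0.1736, -0.9848).
Slope in that direction = a·(-0.1736) + b·(-0.9848) = 0.21520.
Apparent dip = arctan|0.21520| = 12.1° (true dip is 23.3°, so apparent ≤ true as expected).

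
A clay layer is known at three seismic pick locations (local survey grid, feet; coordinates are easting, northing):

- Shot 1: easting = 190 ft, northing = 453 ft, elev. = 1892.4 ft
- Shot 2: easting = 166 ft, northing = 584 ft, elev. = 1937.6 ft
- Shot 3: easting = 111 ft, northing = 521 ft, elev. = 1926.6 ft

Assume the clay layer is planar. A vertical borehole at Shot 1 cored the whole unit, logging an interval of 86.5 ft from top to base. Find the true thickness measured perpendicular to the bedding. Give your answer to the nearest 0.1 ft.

81.5 ft

Let the plane be z = a·easting + b·northing + c.
Shot 2−Shot 1: −24a + 131b = 45.2;  Shot 3−Shot 1: −79a + 68b = 34.2.
Solving gives a = −0.16136, b = 0.31548.
|∇z| = √(a²+b²) = 0.35435, so dip δ = arctan(0.35435) = 19.51°.
True thickness = vertical thickness × cos δ = 86.5 × cos 19.51° = 81.5 ft.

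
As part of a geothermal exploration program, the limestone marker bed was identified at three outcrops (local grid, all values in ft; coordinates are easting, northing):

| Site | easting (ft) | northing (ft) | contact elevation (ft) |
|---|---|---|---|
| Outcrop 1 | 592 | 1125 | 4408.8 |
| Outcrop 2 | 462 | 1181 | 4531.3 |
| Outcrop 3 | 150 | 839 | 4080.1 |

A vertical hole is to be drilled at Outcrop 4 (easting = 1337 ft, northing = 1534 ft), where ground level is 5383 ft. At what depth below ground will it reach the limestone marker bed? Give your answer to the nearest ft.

534 ft

Let the plane be z = a·easting + b·northing + c.
Outcrop 2−Outcrop 1: −130a + 56b = 122.5;  Outcrop 3−Outcrop 1: −442a − 286b = −328.7.
Solving gives a = −0.26848, b = 1.56423.
Then c = 4408.8 − a·592 − b·1125 = 2807.98.
At (1337, 1534): z_contact = −359.0 + 2399.5 + 2807.98 = 4848.5 ft.
Depth below ground = 5383 − 4848.5 = 534 ft.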